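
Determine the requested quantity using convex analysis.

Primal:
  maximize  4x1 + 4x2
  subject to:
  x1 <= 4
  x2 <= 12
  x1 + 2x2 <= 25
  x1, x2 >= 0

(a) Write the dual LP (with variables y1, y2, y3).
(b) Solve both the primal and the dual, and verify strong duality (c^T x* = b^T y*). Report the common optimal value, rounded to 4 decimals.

The standard primal-dual pair for 'max c^T x s.t. A x <= b, x >= 0' is:
  Dual:  min b^T y  s.t.  A^T y >= c,  y >= 0.

So the dual LP is:
  minimize  4y1 + 12y2 + 25y3
  subject to:
    y1 + y3 >= 4
    y2 + 2y3 >= 4
    y1, y2, y3 >= 0

Solving the primal: x* = (4, 10.5).
  primal value c^T x* = 58.
Solving the dual: y* = (2, 0, 2).
  dual value b^T y* = 58.
Strong duality: c^T x* = b^T y*. Confirmed.

58


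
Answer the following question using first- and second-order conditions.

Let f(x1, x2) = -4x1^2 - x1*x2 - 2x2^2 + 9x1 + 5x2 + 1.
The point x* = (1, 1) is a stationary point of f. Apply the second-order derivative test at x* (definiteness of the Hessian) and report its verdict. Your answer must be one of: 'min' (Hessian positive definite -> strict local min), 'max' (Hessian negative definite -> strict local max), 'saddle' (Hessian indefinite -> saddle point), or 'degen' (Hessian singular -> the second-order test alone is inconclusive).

Compute the Hessian H = grad^2 f:
  H = [[-8, -1], [-1, -4]]
Verify stationarity: grad f(x*) = H x* + g = (0, 0).
Eigenvalues of H: -8.2361, -3.7639.
Both eigenvalues < 0, so H is negative definite -> x* is a strict local max.

max


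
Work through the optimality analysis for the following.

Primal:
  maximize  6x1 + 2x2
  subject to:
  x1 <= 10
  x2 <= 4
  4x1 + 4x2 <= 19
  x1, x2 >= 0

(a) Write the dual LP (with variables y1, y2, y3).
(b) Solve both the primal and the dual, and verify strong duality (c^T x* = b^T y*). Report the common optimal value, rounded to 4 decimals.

The standard primal-dual pair for 'max c^T x s.t. A x <= b, x >= 0' is:
  Dual:  min b^T y  s.t.  A^T y >= c,  y >= 0.

So the dual LP is:
  minimize  10y1 + 4y2 + 19y3
  subject to:
    y1 + 4y3 >= 6
    y2 + 4y3 >= 2
    y1, y2, y3 >= 0

Solving the primal: x* = (4.75, 0).
  primal value c^T x* = 28.5.
Solving the dual: y* = (0, 0, 1.5).
  dual value b^T y* = 28.5.
Strong duality: c^T x* = b^T y*. Confirmed.

28.5


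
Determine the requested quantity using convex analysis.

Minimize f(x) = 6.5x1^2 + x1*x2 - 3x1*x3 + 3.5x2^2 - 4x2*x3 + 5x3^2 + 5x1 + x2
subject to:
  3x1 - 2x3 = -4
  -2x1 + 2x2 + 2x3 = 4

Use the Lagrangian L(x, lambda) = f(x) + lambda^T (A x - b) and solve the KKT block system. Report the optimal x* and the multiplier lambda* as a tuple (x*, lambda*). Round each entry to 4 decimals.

Form the Lagrangian:
  L(x, lambda) = (1/2) x^T Q x + c^T x + lambda^T (A x - b)
Stationarity (grad_x L = 0): Q x + c + A^T lambda = 0.
Primal feasibility: A x = b.

This gives the KKT block system:
  [ Q   A^T ] [ x     ]   [-c ]
  [ A    0  ] [ lambda ] = [ b ]

Solving the linear system:
  x*      = (-0.9774, 0.4887, 0.5338)
  lambda* = (2.5038, -0.6541)
  f(x*)   = 4.1165

x* = (-0.9774, 0.4887, 0.5338), lambda* = (2.5038, -0.6541)


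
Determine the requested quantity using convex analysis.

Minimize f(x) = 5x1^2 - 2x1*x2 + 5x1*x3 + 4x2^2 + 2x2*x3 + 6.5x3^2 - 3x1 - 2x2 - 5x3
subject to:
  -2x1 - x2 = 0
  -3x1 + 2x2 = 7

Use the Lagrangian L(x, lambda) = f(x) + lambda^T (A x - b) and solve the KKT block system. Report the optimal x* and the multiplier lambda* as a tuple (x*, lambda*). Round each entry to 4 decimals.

Form the Lagrangian:
  L(x, lambda) = (1/2) x^T Q x + c^T x + lambda^T (A x - b)
Stationarity (grad_x L = 0): Q x + c + A^T lambda = 0.
Primal feasibility: A x = b.

This gives the KKT block system:
  [ Q   A^T ] [ x     ]   [-c ]
  [ A    0  ] [ lambda ] = [ b ]

Solving the linear system:
  x*      = (-1, 2, 0.4615)
  lambda* = (3.0549, -6.9341)
  f(x*)   = 22.6154

x* = (-1, 2, 0.4615), lambda* = (3.0549, -6.9341)


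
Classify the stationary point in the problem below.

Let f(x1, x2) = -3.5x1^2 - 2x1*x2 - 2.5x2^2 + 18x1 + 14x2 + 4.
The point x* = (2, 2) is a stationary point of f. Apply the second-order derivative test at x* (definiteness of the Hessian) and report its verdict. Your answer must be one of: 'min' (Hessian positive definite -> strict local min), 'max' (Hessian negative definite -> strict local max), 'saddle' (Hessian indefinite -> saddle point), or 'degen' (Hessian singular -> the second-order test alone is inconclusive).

Compute the Hessian H = grad^2 f:
  H = [[-7, -2], [-2, -5]]
Verify stationarity: grad f(x*) = H x* + g = (0, 0).
Eigenvalues of H: -8.2361, -3.7639.
Both eigenvalues < 0, so H is negative definite -> x* is a strict local max.

max


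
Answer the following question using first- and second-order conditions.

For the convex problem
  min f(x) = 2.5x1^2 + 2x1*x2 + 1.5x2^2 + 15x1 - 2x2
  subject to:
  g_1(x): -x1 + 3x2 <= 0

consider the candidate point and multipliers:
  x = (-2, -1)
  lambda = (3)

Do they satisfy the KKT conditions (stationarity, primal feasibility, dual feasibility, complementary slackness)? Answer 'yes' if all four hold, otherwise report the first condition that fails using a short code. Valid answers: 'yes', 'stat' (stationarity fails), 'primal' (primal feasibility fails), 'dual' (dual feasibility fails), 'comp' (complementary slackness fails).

Gradient of f: grad f(x) = Q x + c = (3, -9)
Constraint values g_i(x) = a_i^T x - b_i:
  g_1((-2, -1)) = -1
Stationarity residual: grad f(x) + sum_i lambda_i a_i = (0, 0)
  -> stationarity OK
Primal feasibility (all g_i <= 0): OK
Dual feasibility (all lambda_i >= 0): OK
Complementary slackness (lambda_i * g_i(x) = 0 for all i): FAILS

Verdict: the first failing condition is complementary_slackness -> comp.

comp


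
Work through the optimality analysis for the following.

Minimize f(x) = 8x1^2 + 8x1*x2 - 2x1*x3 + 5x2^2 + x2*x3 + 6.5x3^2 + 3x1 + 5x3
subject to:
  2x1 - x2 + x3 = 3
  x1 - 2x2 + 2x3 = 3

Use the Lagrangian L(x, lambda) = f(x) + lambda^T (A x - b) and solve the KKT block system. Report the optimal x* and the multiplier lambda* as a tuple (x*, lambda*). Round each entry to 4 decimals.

Form the Lagrangian:
  L(x, lambda) = (1/2) x^T Q x + c^T x + lambda^T (A x - b)
Stationarity (grad_x L = 0): Q x + c + A^T lambda = 0.
Primal feasibility: A x = b.

This gives the KKT block system:
  [ Q   A^T ] [ x     ]   [-c ]
  [ A    0  ] [ lambda ] = [ b ]

Solving the linear system:
  x*      = (1, -1, 0)
  lambda* = (-6.6667, 2.3333)
  f(x*)   = 8

x* = (1, -1, 0), lambda* = (-6.6667, 2.3333)


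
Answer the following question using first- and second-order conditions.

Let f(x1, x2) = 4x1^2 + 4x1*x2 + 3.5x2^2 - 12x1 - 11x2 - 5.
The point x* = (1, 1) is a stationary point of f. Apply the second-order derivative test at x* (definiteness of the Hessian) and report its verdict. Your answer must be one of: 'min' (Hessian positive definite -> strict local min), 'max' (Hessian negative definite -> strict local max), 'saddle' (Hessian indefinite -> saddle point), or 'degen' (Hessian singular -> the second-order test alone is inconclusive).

Compute the Hessian H = grad^2 f:
  H = [[8, 4], [4, 7]]
Verify stationarity: grad f(x*) = H x* + g = (0, 0).
Eigenvalues of H: 3.4689, 11.5311.
Both eigenvalues > 0, so H is positive definite -> x* is a strict local min.

min


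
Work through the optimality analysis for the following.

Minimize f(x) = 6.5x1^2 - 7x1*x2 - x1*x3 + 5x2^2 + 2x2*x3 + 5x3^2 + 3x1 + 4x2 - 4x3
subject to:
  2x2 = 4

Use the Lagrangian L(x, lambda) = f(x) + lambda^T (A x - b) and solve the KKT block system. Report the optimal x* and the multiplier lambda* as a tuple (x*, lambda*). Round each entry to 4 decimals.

Form the Lagrangian:
  L(x, lambda) = (1/2) x^T Q x + c^T x + lambda^T (A x - b)
Stationarity (grad_x L = 0): Q x + c + A^T lambda = 0.
Primal feasibility: A x = b.

This gives the KKT block system:
  [ Q   A^T ] [ x     ]   [-c ]
  [ A    0  ] [ lambda ] = [ b ]

Solving the linear system:
  x*      = (0.8527, 2, 0.0853)
  lambda* = (-9.1008)
  f(x*)   = 23.3101

x* = (0.8527, 2, 0.0853), lambda* = (-9.1008)


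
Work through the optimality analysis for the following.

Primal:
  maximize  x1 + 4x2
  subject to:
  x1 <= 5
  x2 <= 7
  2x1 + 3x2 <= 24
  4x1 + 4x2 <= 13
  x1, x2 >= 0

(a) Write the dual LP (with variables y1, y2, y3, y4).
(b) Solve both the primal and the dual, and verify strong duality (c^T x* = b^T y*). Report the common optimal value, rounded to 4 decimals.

The standard primal-dual pair for 'max c^T x s.t. A x <= b, x >= 0' is:
  Dual:  min b^T y  s.t.  A^T y >= c,  y >= 0.

So the dual LP is:
  minimize  5y1 + 7y2 + 24y3 + 13y4
  subject to:
    y1 + 2y3 + 4y4 >= 1
    y2 + 3y3 + 4y4 >= 4
    y1, y2, y3, y4 >= 0

Solving the primal: x* = (0, 3.25).
  primal value c^T x* = 13.
Solving the dual: y* = (0, 0, 0, 1).
  dual value b^T y* = 13.
Strong duality: c^T x* = b^T y*. Confirmed.

13


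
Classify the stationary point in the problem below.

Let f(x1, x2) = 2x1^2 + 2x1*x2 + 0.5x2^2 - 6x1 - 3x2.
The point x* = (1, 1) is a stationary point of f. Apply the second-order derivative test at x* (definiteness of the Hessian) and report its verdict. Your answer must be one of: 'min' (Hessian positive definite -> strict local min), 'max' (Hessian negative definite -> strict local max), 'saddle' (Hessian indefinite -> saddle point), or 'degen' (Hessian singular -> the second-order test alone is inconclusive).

Compute the Hessian H = grad^2 f:
  H = [[4, 2], [2, 1]]
Verify stationarity: grad f(x*) = H x* + g = (0, 0).
Eigenvalues of H: 0, 5.
H has a zero eigenvalue (singular; positive semidefinite but not definite), so H is neither positive definite, negative definite, nor indefinite. The second-order test alone is inconclusive -> degen.
(Indeed, f is constant along the null direction of H through x*, so x* is not a strict local extremum.)

degen


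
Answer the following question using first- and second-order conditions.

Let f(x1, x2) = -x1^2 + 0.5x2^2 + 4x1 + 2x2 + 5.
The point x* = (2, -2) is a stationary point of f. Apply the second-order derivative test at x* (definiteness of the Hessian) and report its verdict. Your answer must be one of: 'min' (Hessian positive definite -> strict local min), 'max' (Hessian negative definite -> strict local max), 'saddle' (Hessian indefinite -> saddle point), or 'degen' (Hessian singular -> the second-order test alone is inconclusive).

Compute the Hessian H = grad^2 f:
  H = [[-2, 0], [0, 1]]
Verify stationarity: grad f(x*) = H x* + g = (0, 0).
Eigenvalues of H: -2, 1.
Eigenvalues have mixed signs, so H is indefinite -> x* is a saddle point.

saddle


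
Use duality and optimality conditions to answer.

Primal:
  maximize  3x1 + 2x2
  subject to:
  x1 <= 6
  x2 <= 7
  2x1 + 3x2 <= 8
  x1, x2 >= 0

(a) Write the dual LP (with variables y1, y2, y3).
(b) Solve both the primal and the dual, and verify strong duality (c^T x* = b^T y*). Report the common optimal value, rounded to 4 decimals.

The standard primal-dual pair for 'max c^T x s.t. A x <= b, x >= 0' is:
  Dual:  min b^T y  s.t.  A^T y >= c,  y >= 0.

So the dual LP is:
  minimize  6y1 + 7y2 + 8y3
  subject to:
    y1 + 2y3 >= 3
    y2 + 3y3 >= 2
    y1, y2, y3 >= 0

Solving the primal: x* = (4, 0).
  primal value c^T x* = 12.
Solving the dual: y* = (0, 0, 1.5).
  dual value b^T y* = 12.
Strong duality: c^T x* = b^T y*. Confirmed.

12


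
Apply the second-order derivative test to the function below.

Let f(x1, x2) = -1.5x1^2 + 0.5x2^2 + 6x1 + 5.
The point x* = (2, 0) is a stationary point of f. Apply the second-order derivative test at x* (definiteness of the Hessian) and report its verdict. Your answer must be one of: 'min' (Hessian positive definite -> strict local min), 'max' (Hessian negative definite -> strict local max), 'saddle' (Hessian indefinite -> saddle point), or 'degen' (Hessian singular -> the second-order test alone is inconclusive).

Compute the Hessian H = grad^2 f:
  H = [[-3, 0], [0, 1]]
Verify stationarity: grad f(x*) = H x* + g = (0, 0).
Eigenvalues of H: -3, 1.
Eigenvalues have mixed signs, so H is indefinite -> x* is a saddle point.

saddle


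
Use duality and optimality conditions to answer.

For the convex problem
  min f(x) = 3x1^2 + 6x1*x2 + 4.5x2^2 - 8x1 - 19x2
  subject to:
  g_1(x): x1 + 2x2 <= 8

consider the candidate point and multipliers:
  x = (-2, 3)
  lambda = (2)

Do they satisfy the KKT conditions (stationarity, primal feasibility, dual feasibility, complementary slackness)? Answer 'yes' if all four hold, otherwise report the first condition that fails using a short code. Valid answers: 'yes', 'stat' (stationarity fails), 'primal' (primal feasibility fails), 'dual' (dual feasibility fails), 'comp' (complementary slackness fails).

Gradient of f: grad f(x) = Q x + c = (-2, -4)
Constraint values g_i(x) = a_i^T x - b_i:
  g_1((-2, 3)) = -4
Stationarity residual: grad f(x) + sum_i lambda_i a_i = (0, 0)
  -> stationarity OK
Primal feasibility (all g_i <= 0): OK
Dual feasibility (all lambda_i >= 0): OK
Complementary slackness (lambda_i * g_i(x) = 0 for all i): FAILS

Verdict: the first failing condition is complementary_slackness -> comp.

comp


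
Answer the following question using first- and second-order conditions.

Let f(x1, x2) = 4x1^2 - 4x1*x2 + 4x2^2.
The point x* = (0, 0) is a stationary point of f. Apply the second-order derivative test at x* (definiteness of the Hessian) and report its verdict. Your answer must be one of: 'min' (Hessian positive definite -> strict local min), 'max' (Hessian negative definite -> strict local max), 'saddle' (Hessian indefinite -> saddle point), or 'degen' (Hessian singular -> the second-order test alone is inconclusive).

Compute the Hessian H = grad^2 f:
  H = [[8, -4], [-4, 8]]
Verify stationarity: grad f(x*) = H x* + g = (0, 0).
Eigenvalues of H: 4, 12.
Both eigenvalues > 0, so H is positive definite -> x* is a strict local min.

min


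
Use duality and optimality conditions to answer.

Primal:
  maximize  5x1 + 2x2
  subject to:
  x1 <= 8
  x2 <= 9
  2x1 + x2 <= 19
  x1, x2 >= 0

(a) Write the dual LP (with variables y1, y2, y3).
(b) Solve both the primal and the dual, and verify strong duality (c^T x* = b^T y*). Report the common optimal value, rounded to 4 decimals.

The standard primal-dual pair for 'max c^T x s.t. A x <= b, x >= 0' is:
  Dual:  min b^T y  s.t.  A^T y >= c,  y >= 0.

So the dual LP is:
  minimize  8y1 + 9y2 + 19y3
  subject to:
    y1 + 2y3 >= 5
    y2 + y3 >= 2
    y1, y2, y3 >= 0

Solving the primal: x* = (8, 3).
  primal value c^T x* = 46.
Solving the dual: y* = (1, 0, 2).
  dual value b^T y* = 46.
Strong duality: c^T x* = b^T y*. Confirmed.

46


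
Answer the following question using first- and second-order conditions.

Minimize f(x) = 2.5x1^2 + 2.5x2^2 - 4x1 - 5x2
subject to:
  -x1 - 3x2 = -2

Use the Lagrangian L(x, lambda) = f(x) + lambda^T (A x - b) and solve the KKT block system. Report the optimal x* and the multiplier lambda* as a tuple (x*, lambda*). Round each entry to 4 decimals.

Form the Lagrangian:
  L(x, lambda) = (1/2) x^T Q x + c^T x + lambda^T (A x - b)
Stationarity (grad_x L = 0): Q x + c + A^T lambda = 0.
Primal feasibility: A x = b.

This gives the KKT block system:
  [ Q   A^T ] [ x     ]   [-c ]
  [ A    0  ] [ lambda ] = [ b ]

Solving the linear system:
  x*      = (0.62, 0.46)
  lambda* = (-0.9)
  f(x*)   = -3.29

x* = (0.62, 0.46), lambda* = (-0.9)


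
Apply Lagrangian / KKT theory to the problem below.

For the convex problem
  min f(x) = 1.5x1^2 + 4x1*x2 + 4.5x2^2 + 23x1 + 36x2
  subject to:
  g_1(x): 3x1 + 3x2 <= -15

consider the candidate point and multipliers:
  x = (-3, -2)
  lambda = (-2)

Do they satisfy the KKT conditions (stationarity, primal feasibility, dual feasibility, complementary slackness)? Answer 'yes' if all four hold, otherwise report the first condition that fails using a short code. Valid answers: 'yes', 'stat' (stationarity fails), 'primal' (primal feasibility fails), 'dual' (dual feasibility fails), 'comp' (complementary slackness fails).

Gradient of f: grad f(x) = Q x + c = (6, 6)
Constraint values g_i(x) = a_i^T x - b_i:
  g_1((-3, -2)) = 0
Stationarity residual: grad f(x) + sum_i lambda_i a_i = (0, 0)
  -> stationarity OK
Primal feasibility (all g_i <= 0): OK
Dual feasibility (all lambda_i >= 0): FAILS
Complementary slackness (lambda_i * g_i(x) = 0 for all i): OK

Verdict: the first failing condition is dual_feasibility -> dual.

dual


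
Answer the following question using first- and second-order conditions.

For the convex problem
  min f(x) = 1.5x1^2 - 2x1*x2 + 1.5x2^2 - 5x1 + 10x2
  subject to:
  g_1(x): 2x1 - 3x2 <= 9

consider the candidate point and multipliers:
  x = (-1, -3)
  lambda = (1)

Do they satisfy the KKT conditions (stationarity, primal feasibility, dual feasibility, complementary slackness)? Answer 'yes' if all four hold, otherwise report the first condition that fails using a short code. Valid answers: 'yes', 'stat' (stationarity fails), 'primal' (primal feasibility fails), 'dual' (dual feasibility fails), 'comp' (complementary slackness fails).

Gradient of f: grad f(x) = Q x + c = (-2, 3)
Constraint values g_i(x) = a_i^T x - b_i:
  g_1((-1, -3)) = -2
Stationarity residual: grad f(x) + sum_i lambda_i a_i = (0, 0)
  -> stationarity OK
Primal feasibility (all g_i <= 0): OK
Dual feasibility (all lambda_i >= 0): OK
Complementary slackness (lambda_i * g_i(x) = 0 for all i): FAILS

Verdict: the first failing condition is complementary_slackness -> comp.

comp


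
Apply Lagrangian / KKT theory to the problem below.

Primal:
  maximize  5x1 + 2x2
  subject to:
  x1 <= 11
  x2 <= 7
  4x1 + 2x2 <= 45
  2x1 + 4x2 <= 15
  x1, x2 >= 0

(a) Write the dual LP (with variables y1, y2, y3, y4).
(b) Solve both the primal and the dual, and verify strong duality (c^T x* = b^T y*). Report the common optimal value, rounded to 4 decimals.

The standard primal-dual pair for 'max c^T x s.t. A x <= b, x >= 0' is:
  Dual:  min b^T y  s.t.  A^T y >= c,  y >= 0.

So the dual LP is:
  minimize  11y1 + 7y2 + 45y3 + 15y4
  subject to:
    y1 + 4y3 + 2y4 >= 5
    y2 + 2y3 + 4y4 >= 2
    y1, y2, y3, y4 >= 0

Solving the primal: x* = (7.5, 0).
  primal value c^T x* = 37.5.
Solving the dual: y* = (0, 0, 0, 2.5).
  dual value b^T y* = 37.5.
Strong duality: c^T x* = b^T y*. Confirmed.

37.5


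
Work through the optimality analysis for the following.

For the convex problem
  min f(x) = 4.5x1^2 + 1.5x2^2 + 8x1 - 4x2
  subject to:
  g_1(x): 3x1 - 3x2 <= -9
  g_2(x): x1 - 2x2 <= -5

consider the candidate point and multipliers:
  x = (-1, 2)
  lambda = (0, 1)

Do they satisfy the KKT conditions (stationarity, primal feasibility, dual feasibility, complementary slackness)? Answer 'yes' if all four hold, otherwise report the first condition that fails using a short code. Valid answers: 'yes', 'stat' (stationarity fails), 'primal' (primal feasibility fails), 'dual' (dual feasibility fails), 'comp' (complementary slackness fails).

Gradient of f: grad f(x) = Q x + c = (-1, 2)
Constraint values g_i(x) = a_i^T x - b_i:
  g_1((-1, 2)) = 0
  g_2((-1, 2)) = 0
Stationarity residual: grad f(x) + sum_i lambda_i a_i = (0, 0)
  -> stationarity OK
Primal feasibility (all g_i <= 0): OK
Dual feasibility (all lambda_i >= 0): OK
Complementary slackness (lambda_i * g_i(x) = 0 for all i): OK

Verdict: yes, KKT holds.

yes


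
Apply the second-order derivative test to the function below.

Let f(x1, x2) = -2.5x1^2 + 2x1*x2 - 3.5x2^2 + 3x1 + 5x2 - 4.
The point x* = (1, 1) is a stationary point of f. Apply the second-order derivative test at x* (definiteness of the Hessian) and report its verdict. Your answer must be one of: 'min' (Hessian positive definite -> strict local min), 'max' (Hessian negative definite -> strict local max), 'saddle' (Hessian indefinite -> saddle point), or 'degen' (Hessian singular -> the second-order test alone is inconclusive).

Compute the Hessian H = grad^2 f:
  H = [[-5, 2], [2, -7]]
Verify stationarity: grad f(x*) = H x* + g = (0, 0).
Eigenvalues of H: -8.2361, -3.7639.
Both eigenvalues < 0, so H is negative definite -> x* is a strict local max.

max


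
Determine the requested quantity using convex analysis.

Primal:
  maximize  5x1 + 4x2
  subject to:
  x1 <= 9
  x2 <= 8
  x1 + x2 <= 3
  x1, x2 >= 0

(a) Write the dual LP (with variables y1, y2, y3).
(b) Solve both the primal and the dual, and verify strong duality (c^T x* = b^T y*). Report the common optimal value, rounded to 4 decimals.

The standard primal-dual pair for 'max c^T x s.t. A x <= b, x >= 0' is:
  Dual:  min b^T y  s.t.  A^T y >= c,  y >= 0.

So the dual LP is:
  minimize  9y1 + 8y2 + 3y3
  subject to:
    y1 + y3 >= 5
    y2 + y3 >= 4
    y1, y2, y3 >= 0

Solving the primal: x* = (3, 0).
  primal value c^T x* = 15.
Solving the dual: y* = (0, 0, 5).
  dual value b^T y* = 15.
Strong duality: c^T x* = b^T y*. Confirmed.

15


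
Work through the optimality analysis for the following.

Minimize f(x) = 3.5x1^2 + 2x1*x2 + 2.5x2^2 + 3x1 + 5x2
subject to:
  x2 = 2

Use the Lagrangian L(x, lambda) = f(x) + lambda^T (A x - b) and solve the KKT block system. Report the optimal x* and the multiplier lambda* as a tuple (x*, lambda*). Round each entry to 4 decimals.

Form the Lagrangian:
  L(x, lambda) = (1/2) x^T Q x + c^T x + lambda^T (A x - b)
Stationarity (grad_x L = 0): Q x + c + A^T lambda = 0.
Primal feasibility: A x = b.

This gives the KKT block system:
  [ Q   A^T ] [ x     ]   [-c ]
  [ A    0  ] [ lambda ] = [ b ]

Solving the linear system:
  x*      = (-1, 2)
  lambda* = (-13)
  f(x*)   = 16.5

x* = (-1, 2), lambda* = (-13)


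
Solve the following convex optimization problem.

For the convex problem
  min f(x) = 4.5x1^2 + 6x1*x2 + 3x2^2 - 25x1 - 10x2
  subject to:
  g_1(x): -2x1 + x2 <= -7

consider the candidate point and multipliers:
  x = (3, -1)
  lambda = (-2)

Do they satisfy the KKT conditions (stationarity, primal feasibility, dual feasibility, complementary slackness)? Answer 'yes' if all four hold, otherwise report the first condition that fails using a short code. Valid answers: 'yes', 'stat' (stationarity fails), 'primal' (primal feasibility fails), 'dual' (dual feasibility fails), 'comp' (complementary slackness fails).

Gradient of f: grad f(x) = Q x + c = (-4, 2)
Constraint values g_i(x) = a_i^T x - b_i:
  g_1((3, -1)) = 0
Stationarity residual: grad f(x) + sum_i lambda_i a_i = (0, 0)
  -> stationarity OK
Primal feasibility (all g_i <= 0): OK
Dual feasibility (all lambda_i >= 0): FAILS
Complementary slackness (lambda_i * g_i(x) = 0 for all i): OK

Verdict: the first failing condition is dual_feasibility -> dual.

dual


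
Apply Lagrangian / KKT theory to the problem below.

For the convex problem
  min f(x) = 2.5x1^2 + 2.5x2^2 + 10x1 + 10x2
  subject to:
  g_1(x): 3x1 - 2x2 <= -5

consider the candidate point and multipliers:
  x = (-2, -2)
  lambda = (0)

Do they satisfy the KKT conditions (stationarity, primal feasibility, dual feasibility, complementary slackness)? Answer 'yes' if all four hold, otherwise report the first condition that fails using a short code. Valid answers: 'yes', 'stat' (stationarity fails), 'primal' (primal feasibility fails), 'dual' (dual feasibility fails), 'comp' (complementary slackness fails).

Gradient of f: grad f(x) = Q x + c = (0, 0)
Constraint values g_i(x) = a_i^T x - b_i:
  g_1((-2, -2)) = 3
Stationarity residual: grad f(x) + sum_i lambda_i a_i = (0, 0)
  -> stationarity OK
Primal feasibility (all g_i <= 0): FAILS
Dual feasibility (all lambda_i >= 0): OK
Complementary slackness (lambda_i * g_i(x) = 0 for all i): OK

Verdict: the first failing condition is primal_feasibility -> primal.

primal


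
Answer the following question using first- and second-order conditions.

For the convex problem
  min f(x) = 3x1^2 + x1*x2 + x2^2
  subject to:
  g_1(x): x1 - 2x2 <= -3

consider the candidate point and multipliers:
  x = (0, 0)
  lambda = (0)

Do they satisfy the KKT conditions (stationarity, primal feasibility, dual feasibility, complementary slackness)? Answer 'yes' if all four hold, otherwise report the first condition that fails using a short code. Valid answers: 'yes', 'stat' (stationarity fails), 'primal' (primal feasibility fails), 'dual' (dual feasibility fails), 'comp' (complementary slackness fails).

Gradient of f: grad f(x) = Q x + c = (0, 0)
Constraint values g_i(x) = a_i^T x - b_i:
  g_1((0, 0)) = 3
Stationarity residual: grad f(x) + sum_i lambda_i a_i = (0, 0)
  -> stationarity OK
Primal feasibility (all g_i <= 0): FAILS
Dual feasibility (all lambda_i >= 0): OK
Complementary slackness (lambda_i * g_i(x) = 0 for all i): OK

Verdict: the first failing condition is primal_feasibility -> primal.

primal


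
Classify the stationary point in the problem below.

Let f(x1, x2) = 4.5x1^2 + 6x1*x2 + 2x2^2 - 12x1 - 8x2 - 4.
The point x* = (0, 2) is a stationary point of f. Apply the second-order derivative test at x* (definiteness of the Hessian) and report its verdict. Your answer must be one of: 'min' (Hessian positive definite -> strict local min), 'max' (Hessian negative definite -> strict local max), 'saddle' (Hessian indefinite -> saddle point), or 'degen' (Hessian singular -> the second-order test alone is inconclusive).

Compute the Hessian H = grad^2 f:
  H = [[9, 6], [6, 4]]
Verify stationarity: grad f(x*) = H x* + g = (0, 0).
Eigenvalues of H: 0, 13.
H has a zero eigenvalue (singular; positive semidefinite but not definite), so H is neither positive definite, negative definite, nor indefinite. The second-order test alone is inconclusive -> degen.
(Indeed, f is constant along the null direction of H through x*, so x* is not a strict local extremum.)

degen


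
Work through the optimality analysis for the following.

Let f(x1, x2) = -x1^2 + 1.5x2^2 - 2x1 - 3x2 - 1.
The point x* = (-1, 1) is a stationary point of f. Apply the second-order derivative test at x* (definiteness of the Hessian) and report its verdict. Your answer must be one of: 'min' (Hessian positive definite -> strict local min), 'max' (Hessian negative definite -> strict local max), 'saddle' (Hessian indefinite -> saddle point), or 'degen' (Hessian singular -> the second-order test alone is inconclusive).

Compute the Hessian H = grad^2 f:
  H = [[-2, 0], [0, 3]]
Verify stationarity: grad f(x*) = H x* + g = (0, 0).
Eigenvalues of H: -2, 3.
Eigenvalues have mixed signs, so H is indefinite -> x* is a saddle point.

saddle


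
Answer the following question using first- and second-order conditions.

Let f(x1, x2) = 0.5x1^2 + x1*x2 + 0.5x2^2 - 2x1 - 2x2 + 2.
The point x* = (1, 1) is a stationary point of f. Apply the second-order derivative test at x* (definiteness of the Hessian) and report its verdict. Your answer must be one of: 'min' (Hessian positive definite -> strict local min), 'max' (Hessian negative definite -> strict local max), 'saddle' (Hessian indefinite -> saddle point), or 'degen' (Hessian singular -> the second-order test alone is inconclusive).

Compute the Hessian H = grad^2 f:
  H = [[1, 1], [1, 1]]
Verify stationarity: grad f(x*) = H x* + g = (0, 0).
Eigenvalues of H: 0, 2.
H has a zero eigenvalue (singular; positive semidefinite but not definite), so H is neither positive definite, negative definite, nor indefinite. The second-order test alone is inconclusive -> degen.
(Indeed, f is constant along the null direction of H through x*, so x* is not a strict local extremum.)

degen


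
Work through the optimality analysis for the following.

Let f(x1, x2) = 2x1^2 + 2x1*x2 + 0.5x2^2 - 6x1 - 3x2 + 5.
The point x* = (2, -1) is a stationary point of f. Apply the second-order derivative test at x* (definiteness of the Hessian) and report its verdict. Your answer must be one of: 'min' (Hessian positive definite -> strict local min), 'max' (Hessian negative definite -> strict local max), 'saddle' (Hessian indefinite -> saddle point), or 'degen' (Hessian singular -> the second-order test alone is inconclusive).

Compute the Hessian H = grad^2 f:
  H = [[4, 2], [2, 1]]
Verify stationarity: grad f(x*) = H x* + g = (0, 0).
Eigenvalues of H: 0, 5.
H has a zero eigenvalue (singular; positive semidefinite but not definite), so H is neither positive definite, negative definite, nor indefinite. The second-order test alone is inconclusive -> degen.
(Indeed, f is constant along the null direction of H through x*, so x* is not a strict local extremum.)

degen


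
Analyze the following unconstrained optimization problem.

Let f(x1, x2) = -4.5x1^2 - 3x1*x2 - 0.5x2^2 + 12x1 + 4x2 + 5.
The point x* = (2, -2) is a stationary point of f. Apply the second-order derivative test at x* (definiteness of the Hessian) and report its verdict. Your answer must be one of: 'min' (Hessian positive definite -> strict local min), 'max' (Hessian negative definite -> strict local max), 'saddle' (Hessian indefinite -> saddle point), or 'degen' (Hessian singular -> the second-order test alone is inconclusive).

Compute the Hessian H = grad^2 f:
  H = [[-9, -3], [-3, -1]]
Verify stationarity: grad f(x*) = H x* + g = (0, 0).
Eigenvalues of H: -10, 0.
H has a zero eigenvalue (singular; negative semidefinite but not definite), so H is neither positive definite, negative definite, nor indefinite. The second-order test alone is inconclusive -> degen.
(Indeed, f is constant along the null direction of H through x*, so x* is not a strict local extremum.)

degen


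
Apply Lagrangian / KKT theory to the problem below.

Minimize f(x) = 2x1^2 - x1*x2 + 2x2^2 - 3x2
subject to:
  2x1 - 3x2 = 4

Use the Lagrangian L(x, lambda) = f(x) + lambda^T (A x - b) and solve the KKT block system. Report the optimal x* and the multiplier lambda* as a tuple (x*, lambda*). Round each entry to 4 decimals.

Form the Lagrangian:
  L(x, lambda) = (1/2) x^T Q x + c^T x + lambda^T (A x - b)
Stationarity (grad_x L = 0): Q x + c + A^T lambda = 0.
Primal feasibility: A x = b.

This gives the KKT block system:
  [ Q   A^T ] [ x     ]   [-c ]
  [ A    0  ] [ lambda ] = [ b ]

Solving the linear system:
  x*      = (0.95, -0.7)
  lambda* = (-2.25)
  f(x*)   = 5.55

x* = (0.95, -0.7), lambda* = (-2.25)


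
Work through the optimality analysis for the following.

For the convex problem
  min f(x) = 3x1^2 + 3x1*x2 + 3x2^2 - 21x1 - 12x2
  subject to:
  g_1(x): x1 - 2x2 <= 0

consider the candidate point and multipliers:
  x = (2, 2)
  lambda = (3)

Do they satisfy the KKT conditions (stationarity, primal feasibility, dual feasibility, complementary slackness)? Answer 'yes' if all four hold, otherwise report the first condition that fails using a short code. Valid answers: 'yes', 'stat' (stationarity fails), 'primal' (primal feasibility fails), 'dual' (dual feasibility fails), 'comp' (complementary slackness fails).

Gradient of f: grad f(x) = Q x + c = (-3, 6)
Constraint values g_i(x) = a_i^T x - b_i:
  g_1((2, 2)) = -2
Stationarity residual: grad f(x) + sum_i lambda_i a_i = (0, 0)
  -> stationarity OK
Primal feasibility (all g_i <= 0): OK
Dual feasibility (all lambda_i >= 0): OK
Complementary slackness (lambda_i * g_i(x) = 0 for all i): FAILS

Verdict: the first failing condition is complementary_slackness -> comp.

comp


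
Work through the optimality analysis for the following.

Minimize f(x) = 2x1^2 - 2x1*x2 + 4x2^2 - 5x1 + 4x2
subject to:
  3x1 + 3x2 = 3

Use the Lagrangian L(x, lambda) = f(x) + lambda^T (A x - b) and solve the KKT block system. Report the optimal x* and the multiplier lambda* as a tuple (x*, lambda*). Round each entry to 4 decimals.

Form the Lagrangian:
  L(x, lambda) = (1/2) x^T Q x + c^T x + lambda^T (A x - b)
Stationarity (grad_x L = 0): Q x + c + A^T lambda = 0.
Primal feasibility: A x = b.

This gives the KKT block system:
  [ Q   A^T ] [ x     ]   [-c ]
  [ A    0  ] [ lambda ] = [ b ]

Solving the linear system:
  x*      = (1.1875, -0.1875)
  lambda* = (-0.0417)
  f(x*)   = -3.2812

x* = (1.1875, -0.1875), lambda* = (-0.0417)


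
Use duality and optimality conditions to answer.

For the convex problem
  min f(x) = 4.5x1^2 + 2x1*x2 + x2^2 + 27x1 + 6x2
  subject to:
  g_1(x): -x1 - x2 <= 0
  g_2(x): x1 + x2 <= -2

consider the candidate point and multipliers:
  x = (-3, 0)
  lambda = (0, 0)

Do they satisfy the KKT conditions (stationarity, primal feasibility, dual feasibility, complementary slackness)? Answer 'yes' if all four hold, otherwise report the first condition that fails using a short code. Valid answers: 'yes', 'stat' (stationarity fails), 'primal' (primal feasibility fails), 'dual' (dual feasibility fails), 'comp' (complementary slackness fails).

Gradient of f: grad f(x) = Q x + c = (0, 0)
Constraint values g_i(x) = a_i^T x - b_i:
  g_1((-3, 0)) = 3
  g_2((-3, 0)) = -1
Stationarity residual: grad f(x) + sum_i lambda_i a_i = (0, 0)
  -> stationarity OK
Primal feasibility (all g_i <= 0): FAILS
Dual feasibility (all lambda_i >= 0): OK
Complementary slackness (lambda_i * g_i(x) = 0 for all i): OK

Verdict: the first failing condition is primal_feasibility -> primal.

primal


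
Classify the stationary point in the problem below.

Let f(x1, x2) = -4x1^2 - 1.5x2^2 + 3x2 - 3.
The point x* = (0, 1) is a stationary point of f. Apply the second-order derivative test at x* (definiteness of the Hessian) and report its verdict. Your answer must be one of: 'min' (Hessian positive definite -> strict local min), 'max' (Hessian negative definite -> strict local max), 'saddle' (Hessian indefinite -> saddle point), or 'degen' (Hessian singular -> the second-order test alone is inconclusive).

Compute the Hessian H = grad^2 f:
  H = [[-8, 0], [0, -3]]
Verify stationarity: grad f(x*) = H x* + g = (0, 0).
Eigenvalues of H: -8, -3.
Both eigenvalues < 0, so H is negative definite -> x* is a strict local max.

max


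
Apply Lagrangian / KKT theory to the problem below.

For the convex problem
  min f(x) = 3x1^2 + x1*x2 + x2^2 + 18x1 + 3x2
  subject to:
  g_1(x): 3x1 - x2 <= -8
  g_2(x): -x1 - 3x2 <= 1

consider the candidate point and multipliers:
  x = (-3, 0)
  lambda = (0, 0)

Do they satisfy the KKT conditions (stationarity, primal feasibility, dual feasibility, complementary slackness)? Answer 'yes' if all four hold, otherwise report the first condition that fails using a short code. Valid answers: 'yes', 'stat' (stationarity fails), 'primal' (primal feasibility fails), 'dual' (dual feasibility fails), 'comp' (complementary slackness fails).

Gradient of f: grad f(x) = Q x + c = (0, 0)
Constraint values g_i(x) = a_i^T x - b_i:
  g_1((-3, 0)) = -1
  g_2((-3, 0)) = 2
Stationarity residual: grad f(x) + sum_i lambda_i a_i = (0, 0)
  -> stationarity OK
Primal feasibility (all g_i <= 0): FAILS
Dual feasibility (all lambda_i >= 0): OK
Complementary slackness (lambda_i * g_i(x) = 0 for all i): OK

Verdict: the first failing condition is primal_feasibility -> primal.

primal


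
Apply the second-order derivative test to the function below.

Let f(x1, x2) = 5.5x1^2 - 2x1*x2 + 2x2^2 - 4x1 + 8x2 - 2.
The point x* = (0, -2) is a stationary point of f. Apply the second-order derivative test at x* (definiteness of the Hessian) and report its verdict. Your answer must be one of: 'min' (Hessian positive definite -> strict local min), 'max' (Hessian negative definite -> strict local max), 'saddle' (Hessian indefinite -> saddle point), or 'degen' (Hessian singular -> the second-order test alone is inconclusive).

Compute the Hessian H = grad^2 f:
  H = [[11, -2], [-2, 4]]
Verify stationarity: grad f(x*) = H x* + g = (0, 0).
Eigenvalues of H: 3.4689, 11.5311.
Both eigenvalues > 0, so H is positive definite -> x* is a strict local min.

min


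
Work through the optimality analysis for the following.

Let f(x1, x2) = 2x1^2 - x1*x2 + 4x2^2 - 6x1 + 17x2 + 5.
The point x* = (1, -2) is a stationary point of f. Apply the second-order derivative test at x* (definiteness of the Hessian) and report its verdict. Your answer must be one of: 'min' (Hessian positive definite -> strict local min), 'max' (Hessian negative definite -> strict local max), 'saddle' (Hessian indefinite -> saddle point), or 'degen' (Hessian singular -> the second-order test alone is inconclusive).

Compute the Hessian H = grad^2 f:
  H = [[4, -1], [-1, 8]]
Verify stationarity: grad f(x*) = H x* + g = (0, 0).
Eigenvalues of H: 3.7639, 8.2361.
Both eigenvalues > 0, so H is positive definite -> x* is a strict local min.

min


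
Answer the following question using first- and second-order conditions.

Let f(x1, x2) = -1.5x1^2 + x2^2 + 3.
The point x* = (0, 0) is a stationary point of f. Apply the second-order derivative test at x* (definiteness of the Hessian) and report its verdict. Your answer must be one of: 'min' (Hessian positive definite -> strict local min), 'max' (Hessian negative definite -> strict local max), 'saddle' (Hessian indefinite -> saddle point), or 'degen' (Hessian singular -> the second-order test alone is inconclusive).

Compute the Hessian H = grad^2 f:
  H = [[-3, 0], [0, 2]]
Verify stationarity: grad f(x*) = H x* + g = (0, 0).
Eigenvalues of H: -3, 2.
Eigenvalues have mixed signs, so H is indefinite -> x* is a saddle point.

saddle


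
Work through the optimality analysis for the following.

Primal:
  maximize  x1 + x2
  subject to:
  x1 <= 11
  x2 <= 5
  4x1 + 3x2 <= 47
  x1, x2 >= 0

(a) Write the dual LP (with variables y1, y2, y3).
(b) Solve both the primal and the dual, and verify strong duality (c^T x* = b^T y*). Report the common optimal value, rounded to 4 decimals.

The standard primal-dual pair for 'max c^T x s.t. A x <= b, x >= 0' is:
  Dual:  min b^T y  s.t.  A^T y >= c,  y >= 0.

So the dual LP is:
  minimize  11y1 + 5y2 + 47y3
  subject to:
    y1 + 4y3 >= 1
    y2 + 3y3 >= 1
    y1, y2, y3 >= 0

Solving the primal: x* = (8, 5).
  primal value c^T x* = 13.
Solving the dual: y* = (0, 0.25, 0.25).
  dual value b^T y* = 13.
Strong duality: c^T x* = b^T y*. Confirmed.

13


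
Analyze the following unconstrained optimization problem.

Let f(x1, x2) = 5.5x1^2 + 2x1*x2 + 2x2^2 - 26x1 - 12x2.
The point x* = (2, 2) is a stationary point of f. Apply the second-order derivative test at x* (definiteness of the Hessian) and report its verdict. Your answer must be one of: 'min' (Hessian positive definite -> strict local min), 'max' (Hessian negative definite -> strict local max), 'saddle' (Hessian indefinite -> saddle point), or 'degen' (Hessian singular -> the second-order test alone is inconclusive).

Compute the Hessian H = grad^2 f:
  H = [[11, 2], [2, 4]]
Verify stationarity: grad f(x*) = H x* + g = (0, 0).
Eigenvalues of H: 3.4689, 11.5311.
Both eigenvalues > 0, so H is positive definite -> x* is a strict local min.

min


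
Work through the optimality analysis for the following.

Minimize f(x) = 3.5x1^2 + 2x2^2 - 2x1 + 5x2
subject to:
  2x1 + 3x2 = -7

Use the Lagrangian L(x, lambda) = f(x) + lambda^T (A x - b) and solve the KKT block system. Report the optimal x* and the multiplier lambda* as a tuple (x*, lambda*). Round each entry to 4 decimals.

Form the Lagrangian:
  L(x, lambda) = (1/2) x^T Q x + c^T x + lambda^T (A x - b)
Stationarity (grad_x L = 0): Q x + c + A^T lambda = 0.
Primal feasibility: A x = b.

This gives the KKT block system:
  [ Q   A^T ] [ x     ]   [-c ]
  [ A    0  ] [ lambda ] = [ b ]

Solving the linear system:
  x*      = (-0.1013, -2.2658)
  lambda* = (1.3544)
  f(x*)   = -0.8228

x* = (-0.1013, -2.2658), lambda* = (1.3544)


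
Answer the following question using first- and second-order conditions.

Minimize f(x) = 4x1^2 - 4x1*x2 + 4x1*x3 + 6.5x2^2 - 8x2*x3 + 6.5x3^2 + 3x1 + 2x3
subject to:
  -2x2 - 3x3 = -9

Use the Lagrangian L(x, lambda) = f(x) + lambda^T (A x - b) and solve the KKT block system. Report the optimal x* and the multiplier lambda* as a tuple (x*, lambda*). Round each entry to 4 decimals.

Form the Lagrangian:
  L(x, lambda) = (1/2) x^T Q x + c^T x + lambda^T (A x - b)
Stationarity (grad_x L = 0): Q x + c + A^T lambda = 0.
Primal feasibility: A x = b.

This gives the KKT block system:
  [ Q   A^T ] [ x     ]   [-c ]
  [ A    0  ] [ lambda ] = [ b ]

Solving the linear system:
  x*      = (-0.5203, 1.6256, 1.9163)
  lambda* = (3.9419)
  f(x*)   = 18.8741

x* = (-0.5203, 1.6256, 1.9163), lambda* = (3.9419)


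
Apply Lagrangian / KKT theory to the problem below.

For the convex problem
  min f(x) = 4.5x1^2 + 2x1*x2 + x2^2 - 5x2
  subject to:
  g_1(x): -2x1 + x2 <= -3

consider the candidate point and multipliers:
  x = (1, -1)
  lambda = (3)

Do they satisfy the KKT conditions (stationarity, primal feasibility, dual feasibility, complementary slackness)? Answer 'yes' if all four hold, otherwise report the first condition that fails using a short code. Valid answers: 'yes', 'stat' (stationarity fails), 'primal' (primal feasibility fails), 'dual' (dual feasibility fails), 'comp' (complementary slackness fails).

Gradient of f: grad f(x) = Q x + c = (7, -5)
Constraint values g_i(x) = a_i^T x - b_i:
  g_1((1, -1)) = 0
Stationarity residual: grad f(x) + sum_i lambda_i a_i = (1, -2)
  -> stationarity FAILS
Primal feasibility (all g_i <= 0): OK
Dual feasibility (all lambda_i >= 0): OK
Complementary slackness (lambda_i * g_i(x) = 0 for all i): OK

Verdict: the first failing condition is stationarity -> stat.

stat
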